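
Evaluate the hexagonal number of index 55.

55·(2·55 − 1) = 55·109 = 5995.

5995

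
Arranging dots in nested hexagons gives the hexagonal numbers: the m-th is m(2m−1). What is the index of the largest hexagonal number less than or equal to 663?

18

Solve n(2n−1) ≤ 663 for integer n.
n = 18 gives 630 ≤ 663, while n = 19 gives 703 > 663; so the answer is index 18.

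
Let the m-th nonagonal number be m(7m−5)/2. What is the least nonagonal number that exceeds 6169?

6364

Solve n(7n−5)/2 > 6169 for integer n.
The largest n with value ≤ 6169 is 42 (since 6069 ≤ 6169 < 6364), so the first above is n = 43, value 6364.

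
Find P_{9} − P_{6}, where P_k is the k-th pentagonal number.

9·(3·9 − 1)/2 = 117 and 6·(3·6 − 1)/2 = 51.
Difference: 117 − 51 = 66.

66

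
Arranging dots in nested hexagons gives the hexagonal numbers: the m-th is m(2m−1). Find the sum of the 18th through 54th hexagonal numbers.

103008

Σ i(2i−1) = 2Σi² − Σi over i = 18..54.
Σi = 1485 − 153 = 1332 and Σi² = 53955 − 1785 = 52170.
2·52170 − 1·1332 = 103008.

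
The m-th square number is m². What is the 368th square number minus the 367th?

735

n² − (n−1)² = 2n − 1, so 368² − 367² = 2·368 − 1 = 735.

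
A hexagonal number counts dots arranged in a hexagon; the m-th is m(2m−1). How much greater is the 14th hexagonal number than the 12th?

14·(2·14 − 1) = 378 and 12·(2·12 − 1) = 276.
Difference: 378 − 276 = 102.

102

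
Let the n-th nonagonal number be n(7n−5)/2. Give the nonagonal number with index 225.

176625

225·(7·225 − 5)/2 = 225·1570/2 = 225·785 = 176625.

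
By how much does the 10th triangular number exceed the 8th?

10·11/2 = 55 and 8·9/2 = 36.
Difference: 55 − 36 = 19.

19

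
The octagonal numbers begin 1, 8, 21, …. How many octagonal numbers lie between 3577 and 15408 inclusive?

The n-th octagonal number is n(3n−2).
Smallest index with value ≥ 3577: n = 35 (giving 3605).
Largest index with value ≤ 15408: n = 72 (giving 15408).
Indices 35 through 72: 38 terms.

38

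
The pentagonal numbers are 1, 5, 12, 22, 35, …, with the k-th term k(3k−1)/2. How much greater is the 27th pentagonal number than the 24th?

27·(3·27 − 1)/2 = 1080 and 24·(3·24 − 1)/2 = 852.
Difference: 1080 − 852 = 228.

228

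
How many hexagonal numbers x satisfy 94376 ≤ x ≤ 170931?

75

The n-th hexagonal number is n(2n−1).
Smallest index with value ≥ 94376: n = 218 (giving 94830).
Largest index with value ≤ 170931: n = 292 (giving 170236).
Indices 218 through 292: 75 terms.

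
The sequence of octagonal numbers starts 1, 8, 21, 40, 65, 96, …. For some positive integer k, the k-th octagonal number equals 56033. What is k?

137

Set n(3n−2) = 56033, giving 3n² − 2n − 56033 = 0.
The discriminant is 4 + 12·56033 = 672400, and √672400 = 820.
So n = (2 + 820) / 6 = 822/6 = 137.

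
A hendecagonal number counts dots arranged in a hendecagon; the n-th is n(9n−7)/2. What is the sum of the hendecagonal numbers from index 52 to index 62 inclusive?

Σ i(9i−7)/2 = (9Σi² − 7Σi) / 2 over i = 52..62.
Σi = 1953 − 1326 = 627 and Σi² = 81375 − 45526 = 35849.
(9·35849 − 7·627) / 2 = 318252/2 = 159126.

159126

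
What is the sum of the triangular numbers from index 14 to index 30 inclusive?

4505

Σ i(i+1)/2 = (Σi² + Σi) / 2 over i = 14..30.
Σi = 465 − 91 = 374 and Σi² = 9455 − 819 = 8636.
(1·8636 + 1·374) / 2 = 9010/2 = 4505.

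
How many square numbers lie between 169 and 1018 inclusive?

19

The n-th square number is n².
Smallest index with value ≥ 169: n = 13 (giving 169).
Largest index with value ≤ 1018: n = 31 (giving 961).
Indices 13 through 31: 19 terms.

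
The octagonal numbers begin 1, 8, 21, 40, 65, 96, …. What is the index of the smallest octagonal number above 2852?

Solve n(3n−2) > 2852 for integer n.
The largest n with value ≤ 2852 is 31 (since 2821 ≤ 2852 < 3008), so the first above is n = 32, value 3008.

32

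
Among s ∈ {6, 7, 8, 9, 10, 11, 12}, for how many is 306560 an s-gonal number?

1

s = 6: P(6, 391) = 305371 and P(6, 392) = 306936; 306560 is not s-gonal.
s = 7: P(7, 350) = 305725 and P(7, 351) = 307476; 306560 is not s-gonal.
s = 8: P(8, 320) = 306560. ✓
s = 9: P(9, 296) = 305916 and P(9, 297) = 307989; 306560 is not s-gonal.
s = 10: P(10, 277) = 306085 and P(10, 278) = 308302; 306560 is not s-gonal.
s = 11: P(11, 261) = 305631 and P(11, 262) = 307981; 306560 is not s-gonal.
s = 12: P(12, 248) = 306528 and P(12, 249) = 309009; 306560 is not s-gonal.
Hits: s ∈ {8} → 1.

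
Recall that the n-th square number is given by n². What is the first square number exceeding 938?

Solve n² > 938 for integer n.
The largest n with value ≤ 938 is 30 (since 900 ≤ 938 < 961), so the first above is n = 31, value 961.

961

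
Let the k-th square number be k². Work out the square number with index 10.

100

The 10th square number is n² with n = 10.
10² = 100.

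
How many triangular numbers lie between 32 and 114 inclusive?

The n-th triangular number is n(n+1)/2.
Smallest index with value ≥ 32: n = 8 (giving 36).
Largest index with value ≤ 114: n = 14 (giving 105).
Indices 8 through 14: 7 terms.

7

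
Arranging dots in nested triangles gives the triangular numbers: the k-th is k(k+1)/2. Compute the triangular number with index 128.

8256

The 128th triangular number is n(n+1)/2 with n = 128.
128·129/2 = 16512/2 = 8256.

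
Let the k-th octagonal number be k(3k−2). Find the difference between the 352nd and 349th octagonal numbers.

6303

352·(3·352 − 2) = 371008 and 349·(3·349 − 2) = 364705.
Difference: 371008 − 364705 = 6303.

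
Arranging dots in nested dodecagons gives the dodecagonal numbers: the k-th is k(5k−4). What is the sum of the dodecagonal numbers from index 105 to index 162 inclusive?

Σ i(5i−4) = 5Σi² − 4Σi over i = 105..162.
Σi = 13203 − 5460 = 7743 and Σi² = 1430325 − 380380 = 1049945.
5·1049945 − 4·7743 = 5218753.

5218753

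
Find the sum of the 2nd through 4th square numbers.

29

Σ_{i=2}^{4} i² = 30 − 1 = 29.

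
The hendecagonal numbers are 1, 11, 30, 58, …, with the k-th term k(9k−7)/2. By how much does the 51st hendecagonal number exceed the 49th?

893

51·(9·51 − 7)/2 = 11526 and 49·(9·49 − 7)/2 = 10633.
Difference: 11526 − 10633 = 893.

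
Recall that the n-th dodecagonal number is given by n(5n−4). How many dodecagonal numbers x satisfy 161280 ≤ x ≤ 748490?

208

The n-th dodecagonal number is n(5n−4).
Smallest index with value ≥ 161280: n = 180 (giving 161280).
Largest index with value ≤ 748490: n = 387 (giving 747297).
Indices 180 through 387: 208 terms.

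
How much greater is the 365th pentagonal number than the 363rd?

2183

365·(3·365 − 1)/2 = 199655 and 363·(3·363 − 1)/2 = 197472.
Difference: 199655 − 197472 = 2183.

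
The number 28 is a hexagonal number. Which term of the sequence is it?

4

Set n(2n−1) = 28, giving 2n² − n − 28 = 0.
So n = (1 + 15) / 4 = 16/4 = 4.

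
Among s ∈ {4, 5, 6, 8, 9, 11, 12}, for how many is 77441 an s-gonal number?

1

s = 4: P(4, 278) = 77284 and P(4, 279) = 77841; 77441 is not s-gonal.
s = 5: P(5, 227) = 77180 and P(5, 228) = 77862; 77441 is not s-gonal.
s = 6: P(6, 197) = 77421 and P(6, 198) = 78210; 77441 is not s-gonal.
s = 8: P(8, 161) = 77441. ✓
s = 9: P(9, 149) = 77331 and P(9, 150) = 78375; 77441 is not s-gonal.
s = 11: P(11, 131) = 76766 and P(11, 132) = 77946; 77441 is not s-gonal.
s = 12: P(12, 124) = 76384 and P(12, 125) = 77625; 77441 is not s-gonal.
Hits: s ∈ {8} → 1.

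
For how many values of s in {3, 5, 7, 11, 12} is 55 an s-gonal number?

2

s = 3: P(3, 10) = 55. ✓
s = 5: P(5, 6) = 51 and P(5, 7) = 70; 55 is not s-gonal.
s = 7: P(7, 5) = 55. ✓
s = 11: P(11, 3) = 30 and P(11, 4) = 58; 55 is not s-gonal.
s = 12: P(12, 3) = 33 and P(12, 4) = 64; 55 is not s-gonal.
Hits: s ∈ {3, 7} → 2.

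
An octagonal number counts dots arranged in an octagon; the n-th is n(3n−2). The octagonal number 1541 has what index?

Set n(3n−2) = 1541, giving 3n² − 2n − 1541 = 0.
So n = (2 + 136) / 6 = 138/6 = 23.

23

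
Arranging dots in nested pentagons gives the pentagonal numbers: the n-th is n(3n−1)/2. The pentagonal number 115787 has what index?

278

Set n(3n−1)/2 = 115787, giving 3n² − n − 231574 = 0.
The discriminant is 1 + 24·115787 = 2778889, and √2778889 = 1667.
So n = (1 + 1667) / 6 = 1668/6 = 278.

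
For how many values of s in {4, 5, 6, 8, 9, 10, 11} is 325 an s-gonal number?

2

s = 4: P(4, 18) = 324 and P(4, 19) = 361; 325 is not s-gonal.
s = 5: P(5, 14) = 287 and P(5, 15) = 330; 325 is not s-gonal.
s = 6: P(6, 13) = 325. ✓
s = 8: P(8, 10) = 280 and P(8, 11) = 341; 325 is not s-gonal.
s = 9: P(9, 10) = 325. ✓
s = 10: P(10, 9) = 297 and P(10, 10) = 370; 325 is not s-gonal.
s = 11: P(11, 8) = 260 and P(11, 9) = 333; 325 is not s-gonal.
Hits: s ∈ {6, 9} → 2.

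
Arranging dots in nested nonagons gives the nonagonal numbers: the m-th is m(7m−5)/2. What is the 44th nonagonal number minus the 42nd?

44·(7·44 − 5)/2 = 6666 and 42·(7·42 − 5)/2 = 6069.
Difference: 6666 − 6069 = 597.

597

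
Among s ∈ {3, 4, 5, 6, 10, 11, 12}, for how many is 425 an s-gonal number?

s = 3: P(3, 28) = 406 and P(3, 29) = 435; 425 is not s-gonal.
s = 4: P(4, 20) = 400 and P(4, 21) = 441; 425 is not s-gonal.
s = 5: P(5, 17) = 425. ✓
s = 6: P(6, 14) = 378 and P(6, 15) = 435; 425 is not s-gonal.
s = 10: P(10, 10) = 370 and P(10, 11) = 451; 425 is not s-gonal.
s = 11: P(11, 10) = 415 and P(11, 11) = 506; 425 is not s-gonal.
s = 12: P(12, 9) = 369 and P(12, 10) = 460; 425 is not s-gonal.
Hits: s ∈ {5} → 1.

1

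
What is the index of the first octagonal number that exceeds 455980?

391

Solve n(3n−2) > 455980 for integer n.
The largest n with value ≤ 455980 is 390 (since 455520 ≤ 455980 < 457861), so the first above is n = 391, value 457861.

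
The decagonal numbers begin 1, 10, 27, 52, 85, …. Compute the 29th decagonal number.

3277

29·(4·29 − 3) = 29·113 = 3277.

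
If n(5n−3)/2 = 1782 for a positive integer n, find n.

Set n(5n−3)/2 = 1782, giving 5n² − 3n − 3564 = 0.
The discriminant is 9 + 40·1782 = 71289, and √71289 = 267.
So n = (3 + 267) / 10 = 270/10 = 27.
Check: 27·(5·27 − 3)/2 = 1782. ✓

27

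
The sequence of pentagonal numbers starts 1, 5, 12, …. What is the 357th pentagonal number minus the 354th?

357·(3·357 − 1)/2 = 190995 and 354·(3·354 − 1)/2 = 187797.
Difference: 190995 − 187797 = 3198.

3198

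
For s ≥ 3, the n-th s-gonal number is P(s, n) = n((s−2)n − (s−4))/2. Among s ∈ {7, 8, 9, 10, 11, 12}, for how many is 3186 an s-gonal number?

2

s = 7: P(7, 36) = 3186. ✓
s = 8: P(8, 32) = 3008 and P(8, 33) = 3201; 3186 is not s-gonal.
s = 9: P(9, 30) = 3075 and P(9, 31) = 3286; 3186 is not s-gonal.
s = 10: P(10, 28) = 3052 and P(10, 29) = 3277; 3186 is not s-gonal.
s = 11: P(11, 27) = 3186. ✓
s = 12: P(12, 25) = 3025 and P(12, 26) = 3276; 3186 is not s-gonal.
Hits: s ∈ {7, 11} → 2.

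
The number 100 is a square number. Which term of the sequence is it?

We need n² = 100, so n = √100 = 10.

10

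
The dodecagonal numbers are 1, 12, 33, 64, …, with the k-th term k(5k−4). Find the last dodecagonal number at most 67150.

Solve n(5n−4) ≤ 67150 for integer n.
n = 116 gives 66816 ≤ 67150, while n = 117 gives 67977 > 67150; so the answer is 66816.

66816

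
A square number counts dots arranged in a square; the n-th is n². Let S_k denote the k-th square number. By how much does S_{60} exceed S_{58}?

60² = 3600 and 58² = 3364.
Difference: 3600 − 3364 = 236.

236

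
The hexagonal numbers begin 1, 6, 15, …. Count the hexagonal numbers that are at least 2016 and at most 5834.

23

The n-th hexagonal number is n(2n−1).
Smallest index with value ≥ 2016: n = 32 (giving 2016).
Largest index with value ≤ 5834: n = 54 (giving 5778).
Indices 32 through 54: 23 terms.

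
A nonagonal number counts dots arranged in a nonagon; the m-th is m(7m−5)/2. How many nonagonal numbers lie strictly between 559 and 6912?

The n-th nonagonal number is n(7n−5)/2.
Smallest index with value > 559: n = 14 (giving 651).
Largest index with value < 6912: n = 44 (giving 6666).
Indices 14 through 44: 31 terms.

31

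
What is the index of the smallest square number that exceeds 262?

Solve n² > 262 for integer n.
The largest n with value ≤ 262 is 16 (since 256 ≤ 262 < 289), so the first above is n = 17, value 289.

17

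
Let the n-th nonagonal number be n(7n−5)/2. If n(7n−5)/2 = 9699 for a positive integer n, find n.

Set n(7n−5)/2 = 9699, giving 7n² − 5n − 19398 = 0.
So n = (5 + 737) / 14 = 742/14 = 53.

53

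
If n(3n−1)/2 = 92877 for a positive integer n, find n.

249

Set n(3n−1)/2 = 92877, giving 3n² − n − 185754 = 0.
The discriminant is 1 + 24·92877 = 2229049, and √2229049 = 1493.
So n = (1 + 1493) / 6 = 1494/6 = 249.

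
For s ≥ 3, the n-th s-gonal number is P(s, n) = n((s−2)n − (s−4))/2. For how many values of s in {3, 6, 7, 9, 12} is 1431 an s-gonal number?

2

s = 3: P(3, 53) = 1431. ✓
s = 6: P(6, 27) = 1431. ✓
s = 7: P(7, 24) = 1404 and P(7, 25) = 1525; 1431 is not s-gonal.
s = 9: P(9, 20) = 1350 and P(9, 21) = 1491; 1431 is not s-gonal.
s = 12: P(12, 17) = 1377 and P(12, 18) = 1548; 1431 is not s-gonal.
Hits: s ∈ {3, 6} → 2.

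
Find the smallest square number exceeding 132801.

133225

Solve n² > 132801 for integer n.
The largest n with value ≤ 132801 is 364 (since 132496 ≤ 132801 < 133225), so the first above is n = 365, value 133225.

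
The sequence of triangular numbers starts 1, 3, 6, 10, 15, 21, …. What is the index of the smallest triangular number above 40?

Solve n(n+1)/2 > 40 for integer n.
The largest n with value ≤ 40 is 8 (since 36 ≤ 40 < 45), so the first above is n = 9, value 45.

9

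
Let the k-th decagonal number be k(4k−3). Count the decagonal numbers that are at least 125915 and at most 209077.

The n-th decagonal number is n(4n−3).
Smallest index with value ≥ 125915: n = 178 (giving 126202).
Largest index with value ≤ 209077: n = 229 (giving 209077).
Indices 178 through 229: 52 terms.

52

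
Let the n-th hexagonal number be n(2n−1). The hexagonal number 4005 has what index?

45

Set n(2n−1) = 4005, giving 2n² − n − 4005 = 0.
The discriminant is 1 + 8·4005 = 32041, and √32041 = 179.
So n = (1 + 179) / 4 = 180/4 = 45.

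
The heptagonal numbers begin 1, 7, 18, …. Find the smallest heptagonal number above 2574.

Solve n(5n−3)/2 > 2574 for integer n.
The largest n with value ≤ 2574 is 32 (since 2512 ≤ 2574 < 2673), so the first above is n = 33, value 2673.

2673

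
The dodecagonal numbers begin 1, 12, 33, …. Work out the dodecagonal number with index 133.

133·(5·133 − 4) = 133·661 = 87913.

87913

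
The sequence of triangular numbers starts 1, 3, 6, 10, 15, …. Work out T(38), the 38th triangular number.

The 38th triangular number is n(n+1)/2 with n = 38.
38·39/2 = 1482/2 = 741.

741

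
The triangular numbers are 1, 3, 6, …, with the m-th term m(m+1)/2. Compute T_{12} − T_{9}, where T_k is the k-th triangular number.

33

12·13/2 = 78 and 9·10/2 = 45.
Difference: 78 − 45 = 33.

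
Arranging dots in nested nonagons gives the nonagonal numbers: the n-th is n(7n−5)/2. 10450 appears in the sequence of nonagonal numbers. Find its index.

55

Set n(7n−5)/2 = 10450, giving 7n² − 5n − 20900 = 0.
The discriminant is 25 + 56·10450 = 585225, and √585225 = 765.
So n = (5 + 765) / 14 = 770/14 = 55.
Check: 55·(7·55 − 5)/2 = 10450. ✓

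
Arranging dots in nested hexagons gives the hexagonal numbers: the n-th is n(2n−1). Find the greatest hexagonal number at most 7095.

6903

Solve n(2n−1) ≤ 7095 for integer n.
n = 59 gives 6903 ≤ 7095, while n = 60 gives 7140 > 7095; so the answer is 6903.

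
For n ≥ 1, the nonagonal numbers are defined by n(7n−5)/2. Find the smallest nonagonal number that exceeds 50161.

Solve n(7n−5)/2 > 50161 for integer n.
The largest n with value ≤ 50161 is 120 (since 50100 ≤ 50161 < 50941), so the first above is n = 121, value 50941.

50941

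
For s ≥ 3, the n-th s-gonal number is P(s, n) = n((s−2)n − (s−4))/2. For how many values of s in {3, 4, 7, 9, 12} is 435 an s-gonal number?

1

s = 3: P(3, 29) = 435. ✓
s = 4: P(4, 20) = 400 and P(4, 21) = 441; 435 is not s-gonal.
s = 7: P(7, 13) = 403 and P(7, 14) = 469; 435 is not s-gonal.
s = 9: P(9, 11) = 396 and P(9, 12) = 474; 435 is not s-gonal.
s = 12: P(12, 9) = 369 and P(12, 10) = 460; 435 is not s-gonal.
Hits: s ∈ {3} → 1.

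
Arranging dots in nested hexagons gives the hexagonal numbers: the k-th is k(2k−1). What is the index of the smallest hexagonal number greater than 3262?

41

Solve n(2n−1) > 3262 for integer n.
The largest n with value ≤ 3262 is 40 (since 3160 ≤ 3262 < 3321), so the first above is n = 41, value 3321.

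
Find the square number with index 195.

The 195th square number is n² with n = 195.
195² = 38025.

38025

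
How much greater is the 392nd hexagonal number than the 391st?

Consecutive hexagonal numbers differ by 4n − 3: here 4·392 − 3 = 1565.

1565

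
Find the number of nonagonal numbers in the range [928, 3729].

17

The n-th nonagonal number is n(7n−5)/2.
Smallest index with value ≥ 928: n = 17 (giving 969).
Largest index with value ≤ 3729: n = 33 (giving 3729).
Indices 17 through 33: 17 terms.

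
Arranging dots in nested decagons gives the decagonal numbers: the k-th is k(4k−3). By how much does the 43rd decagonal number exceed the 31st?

43·(4·43 − 3) = 7267 and 31·(4·31 − 3) = 3751.
Difference: 7267 − 3751 = 3516.

3516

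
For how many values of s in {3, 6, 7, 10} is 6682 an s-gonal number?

s = 3: P(3, 115) = 6670 and P(3, 116) = 6786; 6682 is not s-gonal.
s = 6: P(6, 58) = 6670 and P(6, 59) = 6903; 6682 is not s-gonal.
s = 7: P(7, 52) = 6682. ✓
s = 10: P(10, 41) = 6601 and P(10, 42) = 6930; 6682 is not s-gonal.
Hits: s ∈ {7} → 1.

1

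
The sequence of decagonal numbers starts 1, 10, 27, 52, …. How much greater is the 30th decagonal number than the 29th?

Consecutive decagonal numbers differ by 8n − 7: here 8·30 − 7 = 233.

233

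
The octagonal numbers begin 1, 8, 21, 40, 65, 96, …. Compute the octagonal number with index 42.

5208

42·(3·42 − 2) = 42·124 = 5208.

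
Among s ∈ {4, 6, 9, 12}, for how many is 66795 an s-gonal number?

s = 4: P(4, 258) = 66564 and P(4, 259) = 67081; 66795 is not s-gonal.
s = 6: P(6, 183) = 66795. ✓
s = 9: P(9, 138) = 66309 and P(9, 139) = 67276; 66795 is not s-gonal.
s = 12: P(12, 115) = 65665 and P(12, 116) = 66816; 66795 is not s-gonal.
Hits: s ∈ {6} → 1.

1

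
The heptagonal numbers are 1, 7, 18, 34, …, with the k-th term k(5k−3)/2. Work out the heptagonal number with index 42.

4347

The 42nd heptagonal number is n(5n−3)/2 with n = 42.
42·(5·42 − 3)/2 = 42·207/2 = 4347.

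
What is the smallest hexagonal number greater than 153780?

Solve n(2n−1) > 153780 for integer n.
The largest n with value ≤ 153780 is 277 (since 153181 ≤ 153780 < 154290), so the first above is n = 278, value 154290.

154290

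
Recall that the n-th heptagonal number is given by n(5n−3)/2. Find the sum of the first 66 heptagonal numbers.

241736

Σ i(5i−3)/2 = (5Σi² − 3Σi) / 2 over i = 1..66.
Σi = 2211 and Σi² = 98021.
(5·98021 − 3·2211) / 2 = 483472/2 = 241736.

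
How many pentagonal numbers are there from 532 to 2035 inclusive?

The n-th pentagonal number is n(3n−1)/2.
Smallest index with value ≥ 532: n = 19 (giving 532).
Largest index with value ≤ 2035: n = 37 (giving 2035).
Indices 19 through 37: 19 terms.

19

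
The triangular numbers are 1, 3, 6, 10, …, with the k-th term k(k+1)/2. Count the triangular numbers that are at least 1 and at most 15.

5

The n-th triangular number is n(n+1)/2.
Smallest index with value ≥ 1: n = 1 (giving 1).
Largest index with value ≤ 15: n = 5 (giving 15).
Indices 1 through 5: 5 terms.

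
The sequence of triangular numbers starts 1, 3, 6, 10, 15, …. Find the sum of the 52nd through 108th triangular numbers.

192394

Σ i(i+1)/2 = (Σi² + Σi) / 2 over i = 52..108.
Σi = 5886 − 1326 = 4560 and Σi² = 425754 − 45526 = 380228.
(1·380228 + 1·4560) / 2 = 384788/2 = 192394.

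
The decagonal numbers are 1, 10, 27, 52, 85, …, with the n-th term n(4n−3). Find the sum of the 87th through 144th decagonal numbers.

Σ i(4i−3) = 4Σi² − 3Σi over i = 87..144.
Σi = 10440 − 3741 = 6699 and Σi² = 1005720 − 215731 = 789989.
4·789989 − 3·6699 = 3139859.

3139859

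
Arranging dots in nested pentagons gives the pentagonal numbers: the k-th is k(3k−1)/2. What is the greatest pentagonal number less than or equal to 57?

Solve n(3n−1)/2 ≤ 57 for integer n.
n = 6 gives 51 ≤ 57, while n = 7 gives 70 > 57; so the answer is 51.

51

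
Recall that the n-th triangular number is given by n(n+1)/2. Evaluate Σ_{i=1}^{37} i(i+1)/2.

9139

Σ i(i+1)/2 = (Σi² + Σi) / 2 over i = 1..37.
Σi = 703 and Σi² = 17575.
(1·17575 + 1·703) / 2 = 18278/2 = 9139.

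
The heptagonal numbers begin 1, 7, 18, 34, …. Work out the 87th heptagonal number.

The 87th heptagonal number is n(5n−3)/2 with n = 87.
87·(5·87 − 3)/2 = 87·432/2 = 87·216 = 18792.

18792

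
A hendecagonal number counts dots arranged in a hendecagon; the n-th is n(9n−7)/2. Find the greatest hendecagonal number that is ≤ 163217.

161785

Solve n(9n−7)/2 ≤ 163217 for integer n.
n = 190 gives 161785 ≤ 163217, while n = 191 gives 163496 > 163217; so the answer is 161785.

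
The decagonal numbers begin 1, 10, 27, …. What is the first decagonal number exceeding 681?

Solve n(4n−3) > 681 for integer n.
The largest n with value ≤ 681 is 13 (since 637 ≤ 681 < 742), so the first above is n = 14, value 742.

742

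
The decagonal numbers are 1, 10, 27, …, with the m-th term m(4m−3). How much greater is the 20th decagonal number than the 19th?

153

Consecutive decagonal numbers differ by 8n − 7: here 8·20 − 7 = 153.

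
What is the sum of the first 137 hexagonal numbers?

Σ i(2i−1) = 2Σi² − Σi over i = 1..137.
Σi = 9453 and Σi² = 866525.
2·866525 − 1·9453 = 1723597.

1723597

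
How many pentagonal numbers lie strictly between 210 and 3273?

The n-th pentagonal number is n(3n−1)/2.
Smallest index with value > 210: n = 13 (giving 247).
Largest index with value < 3273: n = 46 (giving 3151).
Indices 13 through 46: 34 terms.

34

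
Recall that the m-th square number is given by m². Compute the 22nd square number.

484

The 22nd square number is n² with n = 22.
22² = 484.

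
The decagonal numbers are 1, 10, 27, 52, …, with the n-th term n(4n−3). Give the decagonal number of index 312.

388440

The 312th decagonal number is n(4n−3) with n = 312.
312·(4·312 − 3) = 312·1245 = 388440.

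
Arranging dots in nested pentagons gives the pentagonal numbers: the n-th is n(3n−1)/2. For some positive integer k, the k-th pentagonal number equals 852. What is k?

Set n(3n−1)/2 = 852, giving 3n² − n − 1704 = 0.
The discriminant is 1 + 24·852 = 20449, and √20449 = 143.
So n = (1 + 143) / 6 = 144/6 = 24.

24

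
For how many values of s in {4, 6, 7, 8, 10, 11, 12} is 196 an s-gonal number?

s = 4: P(4, 14) = 196. ✓
s = 6: P(6, 10) = 190 and P(6, 11) = 231; 196 is not s-gonal.
s = 7: P(7, 9) = 189 and P(7, 10) = 235; 196 is not s-gonal.
s = 8: P(8, 8) = 176 and P(8, 9) = 225; 196 is not s-gonal.
s = 10: P(10, 7) = 175 and P(10, 8) = 232; 196 is not s-gonal.
s = 11: P(11, 7) = 196. ✓
s = 12: P(12, 6) = 156 and P(12, 7) = 217; 196 is not s-gonal.
Hits: s ∈ {4, 11} → 2.

2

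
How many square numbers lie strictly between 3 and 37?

The n-th square number is n².
Smallest index with value > 3: n = 2 (giving 4).
Largest index with value < 37: n = 6 (giving 36).
Indices 2 through 6: 5 terms.

5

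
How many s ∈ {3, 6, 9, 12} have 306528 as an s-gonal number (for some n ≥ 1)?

1

s = 3: P(3, 782) = 306153 and P(3, 783) = 306936; 306528 is not s-gonal.
s = 6: P(6, 391) = 305371 and P(6, 392) = 306936; 306528 is not s-gonal.
s = 9: P(9, 296) = 305916 and P(9, 297) = 307989; 306528 is not s-gonal.
s = 12: P(12, 248) = 306528. ✓
Hits: s ∈ {12} → 1.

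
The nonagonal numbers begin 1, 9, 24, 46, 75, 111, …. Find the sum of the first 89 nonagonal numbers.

Σ i(7i−5)/2 = (7Σi² − 5Σi) / 2 over i = 1..89.
Σi = 4005 and Σi² = 238965.
(7·238965 − 5·4005) / 2 = 1652730/2 = 826365.

826365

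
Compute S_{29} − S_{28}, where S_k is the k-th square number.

57

n² − (n−1)² = 2n − 1, so 29² − 28² = 2·29 − 1 = 57.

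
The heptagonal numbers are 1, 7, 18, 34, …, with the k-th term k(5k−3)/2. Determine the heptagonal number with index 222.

122877

The 222nd heptagonal number is n(5n−3)/2 with n = 222.
222·(5·222 − 3)/2 = 222·1107/2 = 122877.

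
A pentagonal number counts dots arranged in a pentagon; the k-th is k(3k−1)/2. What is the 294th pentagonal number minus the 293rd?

880

Consecutive pentagonal numbers differ by 3n − 2: here 3·294 − 2 = 880.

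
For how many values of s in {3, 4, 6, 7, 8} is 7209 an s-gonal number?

1

s = 3: P(3, 119) = 7140 and P(3, 120) = 7260; 7209 is not s-gonal.
s = 4: P(4, 84) = 7056 and P(4, 85) = 7225; 7209 is not s-gonal.
s = 6: P(6, 60) = 7140 and P(6, 61) = 7381; 7209 is not s-gonal.
s = 7: P(7, 54) = 7209. ✓
s = 8: P(8, 49) = 7105 and P(8, 50) = 7400; 7209 is not s-gonal.
Hits: s ∈ {7} → 1.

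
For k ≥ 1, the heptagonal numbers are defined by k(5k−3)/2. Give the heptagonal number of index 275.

188650

275·(5·275 − 3)/2 = 275·1372/2 = 275·686 = 188650.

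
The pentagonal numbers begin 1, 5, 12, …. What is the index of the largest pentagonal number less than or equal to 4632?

Solve n(3n−1)/2 ≤ 4632 for integer n.
n = 55 gives 4510 ≤ 4632, while n = 56 gives 4676 > 4632; so the answer is index 55.

55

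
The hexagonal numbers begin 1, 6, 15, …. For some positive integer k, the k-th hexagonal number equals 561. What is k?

Set n(2n−1) = 561, giving 2n² − n − 561 = 0.
So n = (1 + 67) / 4 = 68/4 = 17.

17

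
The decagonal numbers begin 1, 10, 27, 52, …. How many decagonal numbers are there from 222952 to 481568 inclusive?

111

The n-th decagonal number is n(4n−3).
Smallest index with value ≥ 222952: n = 237 (giving 223965).
Largest index with value ≤ 481568: n = 347 (giving 480595).
Indices 237 through 347: 111 terms.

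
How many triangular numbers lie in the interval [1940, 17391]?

125

The n-th triangular number is n(n+1)/2.
Smallest index with value ≥ 1940: n = 62 (giving 1953).
Largest index with value ≤ 17391: n = 186 (giving 17391).
Indices 62 through 186: 125 terms.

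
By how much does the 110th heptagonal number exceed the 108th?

1087

110·(5·110 − 3)/2 = 30085 and 108·(5·108 − 3)/2 = 28998.
Difference: 30085 − 28998 = 1087.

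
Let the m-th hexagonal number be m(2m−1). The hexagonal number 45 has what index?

Set n(2n−1) = 45, giving 2n² − n − 45 = 0.
The discriminant is 1 + 8·45 = 361, and √361 = 19.
So n = (1 + 19) / 4 = 20/4 = 5.
Check: 5·(2·5 − 1) = 45. ✓

5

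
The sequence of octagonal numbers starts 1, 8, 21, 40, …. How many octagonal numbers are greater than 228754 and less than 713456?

211

The n-th octagonal number is n(3n−2).
Smallest index with value > 228754: n = 277 (giving 229633).
Largest index with value < 713456: n = 487 (giving 710533).
Indices 277 through 487: 211 terms.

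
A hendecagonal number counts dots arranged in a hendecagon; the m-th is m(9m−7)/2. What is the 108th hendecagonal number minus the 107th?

964

Consecutive hendecagonal numbers differ by 9n − 8: here 9·108 − 8 = 964.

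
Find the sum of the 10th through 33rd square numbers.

12244

Σ_{i=10}^{33} i² = 12529 − 285 = 12244.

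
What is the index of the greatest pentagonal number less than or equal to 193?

11

Solve n(3n−1)/2 ≤ 193 for integer n.
n = 11 gives 176 ≤ 193, while n = 12 gives 210 > 193; so the answer is index 11.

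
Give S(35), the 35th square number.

The 35th square number is n² with n = 35.
35² = 1225.

1225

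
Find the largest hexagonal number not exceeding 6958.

Solve n(2n−1) ≤ 6958 for integer n.
n = 59 gives 6903 ≤ 6958, while n = 60 gives 7140 > 6958; so the answer is 6903.

6903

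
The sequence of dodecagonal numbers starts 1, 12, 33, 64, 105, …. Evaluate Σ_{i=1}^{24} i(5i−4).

23300

Σ i(5i−4) = 5Σi² − 4Σi over i = 1..24.
Σi = 300 and Σi² = 4900.
5·4900 − 4·300 = 23300.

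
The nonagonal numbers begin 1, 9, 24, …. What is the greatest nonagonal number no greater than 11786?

11629

Solve n(7n−5)/2 ≤ 11786 for integer n.
n = 58 gives 11629 ≤ 11786, while n = 59 gives 12036 > 11786; so the answer is 11629.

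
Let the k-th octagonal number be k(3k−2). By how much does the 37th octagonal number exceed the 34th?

633

37·(3·37 − 2) = 4033 and 34·(3·34 − 2) = 3400.
Difference: 4033 − 3400 = 633.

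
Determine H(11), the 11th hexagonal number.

231

The 11th hexagonal number is n(2n−1) with n = 11.
11·(2·11 − 1) = 11·21 = 231.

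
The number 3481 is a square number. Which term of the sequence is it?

We need n² = 3481, so n = √3481 = 59.

59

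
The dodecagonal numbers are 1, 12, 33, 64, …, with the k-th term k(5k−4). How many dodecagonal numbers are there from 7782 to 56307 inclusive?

67

The n-th dodecagonal number is n(5n−4).
Smallest index with value ≥ 7782: n = 40 (giving 7840).
Largest index with value ≤ 56307: n = 106 (giving 55756).
Indices 40 through 106: 67 terms.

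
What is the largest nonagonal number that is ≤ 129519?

Solve n(7n−5)/2 ≤ 129519 for integer n.
n = 192 gives 128544 ≤ 129519, while n = 193 gives 129889 > 129519; so the answer is 128544.

128544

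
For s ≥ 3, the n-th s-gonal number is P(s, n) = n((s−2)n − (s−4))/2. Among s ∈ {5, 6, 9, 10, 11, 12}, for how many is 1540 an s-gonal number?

2

s = 5: P(5, 32) = 1520 and P(5, 33) = 1617; 1540 is not s-gonal.
s = 6: P(6, 28) = 1540. ✓
s = 9: P(9, 21) = 1491 and P(9, 22) = 1639; 1540 is not s-gonal.
s = 10: P(10, 20) = 1540. ✓
s = 11: P(11, 18) = 1395 and P(11, 19) = 1558; 1540 is not s-gonal.
s = 12: P(12, 17) = 1377 and P(12, 18) = 1548; 1540 is not s-gonal.
Hits: s ∈ {6, 10} → 2.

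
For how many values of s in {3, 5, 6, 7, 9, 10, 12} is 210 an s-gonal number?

2

s = 3: P(3, 20) = 210. ✓
s = 5: P(5, 12) = 210. ✓
s = 6: P(6, 10) = 190 and P(6, 11) = 231; 210 is not s-gonal.
s = 7: P(7, 9) = 189 and P(7, 10) = 235; 210 is not s-gonal.
s = 9: P(9, 8) = 204 and P(9, 9) = 261; 210 is not s-gonal.
s = 10: P(10, 7) = 175 and P(10, 8) = 232; 210 is not s-gonal.
s = 12: P(12, 6) = 156 and P(12, 7) = 217; 210 is not s-gonal.
Hits: s ∈ {3, 5} → 2.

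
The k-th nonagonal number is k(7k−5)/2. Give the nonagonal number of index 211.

155296

The 211th nonagonal number is n(7n−5)/2 with n = 211.
211·(7·211 − 5)/2 = 211·1472/2 = 211·736 = 155296.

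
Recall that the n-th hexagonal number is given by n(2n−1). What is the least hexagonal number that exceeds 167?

190

Solve n(2n−1) > 167 for integer n.
The largest n with value ≤ 167 is 9 (since 153 ≤ 167 < 190), so the first above is n = 10, value 190.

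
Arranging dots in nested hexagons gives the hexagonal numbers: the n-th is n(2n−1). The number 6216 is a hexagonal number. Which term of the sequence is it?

Set n(2n−1) = 6216, giving 2n² − n − 6216 = 0.
The discriminant is 1 + 8·6216 = 49729, and √49729 = 223.
So n = (1 + 223) / 4 = 224/4 = 56.

56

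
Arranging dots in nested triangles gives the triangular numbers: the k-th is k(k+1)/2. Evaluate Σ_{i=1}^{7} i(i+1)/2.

84

Σ i(i+1)/2 = (Σi² + Σi) / 2 over i = 1..7.
Σi = 28 and Σi² = 140.
(1·140 + 1·28) / 2 = 168/2 = 84.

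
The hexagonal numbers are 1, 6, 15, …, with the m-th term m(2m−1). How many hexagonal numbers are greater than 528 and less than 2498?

19

The n-th hexagonal number is n(2n−1).
Smallest index with value > 528: n = 17 (giving 561).
Largest index with value < 2498: n = 35 (giving 2415).
Indices 17 through 35: 19 terms.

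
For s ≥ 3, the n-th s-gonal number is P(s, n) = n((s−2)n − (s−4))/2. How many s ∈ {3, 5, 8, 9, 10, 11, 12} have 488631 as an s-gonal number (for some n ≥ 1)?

1

s = 3: P(3, 988) = 488566 and P(3, 989) = 489555; 488631 is not s-gonal.
s = 5: P(5, 570) = 487065 and P(5, 571) = 488776; 488631 is not s-gonal.
s = 8: P(8, 403) = 486421 and P(8, 404) = 488840; 488631 is not s-gonal.
s = 9: P(9, 374) = 488631. ✓
s = 10: P(10, 349) = 486157 and P(10, 350) = 488950; 488631 is not s-gonal.
s = 11: P(11, 329) = 485933 and P(11, 330) = 488895; 488631 is not s-gonal.
s = 12: P(12, 313) = 488593 and P(12, 314) = 491724; 488631 is not s-gonal.
Hits: s ∈ {9} → 1.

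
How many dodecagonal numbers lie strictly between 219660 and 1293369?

The n-th dodecagonal number is n(5n−4).
Smallest index with value > 219660: n = 211 (giving 221761).
Largest index with value < 1293369: n = 508 (giving 1288288).
Indices 211 through 508: 298 terms.

298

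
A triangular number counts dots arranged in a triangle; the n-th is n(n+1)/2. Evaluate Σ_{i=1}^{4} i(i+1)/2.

20

Σ i(i+1)/2 = (Σi² + Σi) / 2 over i = 1..4.
Σi = 10 and Σi² = 30.
(1·30 + 1·10) / 2 = 40/2 = 20.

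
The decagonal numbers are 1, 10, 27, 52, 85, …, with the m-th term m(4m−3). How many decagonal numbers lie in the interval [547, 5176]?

24

The n-th decagonal number is n(4n−3).
Smallest index with value ≥ 547: n = 13 (giving 637).
Largest index with value ≤ 5176: n = 36 (giving 5076).
Indices 13 through 36: 24 terms.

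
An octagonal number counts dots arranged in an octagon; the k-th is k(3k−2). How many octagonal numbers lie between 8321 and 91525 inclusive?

The n-th octagonal number is n(3n−2).
Smallest index with value ≥ 8321: n = 53 (giving 8321).
Largest index with value ≤ 91525: n = 175 (giving 91525).
Indices 53 through 175: 123 terms.

123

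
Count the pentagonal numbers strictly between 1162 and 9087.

The n-th pentagonal number is n(3n−1)/2.
Smallest index with value > 1162: n = 29 (giving 1247).
Largest index with value < 9087: n = 77 (giving 8855).
Indices 29 through 77: 49 terms.

49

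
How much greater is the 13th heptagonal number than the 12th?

61

Consecutive heptagonal numbers differ by 5n − 4: here 5·13 − 4 = 61.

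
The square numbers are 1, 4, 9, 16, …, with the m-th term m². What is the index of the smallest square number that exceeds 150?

13

Solve n² > 150 for integer n.
The largest n with value ≤ 150 is 12 (since 144 ≤ 150 < 169), so the first above is n = 13, value 169.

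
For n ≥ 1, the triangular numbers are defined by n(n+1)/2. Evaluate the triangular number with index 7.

7·8/2 = 56/2 = 28.

28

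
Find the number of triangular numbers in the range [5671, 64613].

253

The n-th triangular number is n(n+1)/2.
Smallest index with value ≥ 5671: n = 106 (giving 5671).
Largest index with value ≤ 64613: n = 358 (giving 64261).
Indices 106 through 358: 253 terms.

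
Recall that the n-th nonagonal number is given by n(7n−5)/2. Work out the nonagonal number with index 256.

The 256th nonagonal number is n(7n−5)/2 with n = 256.
256·(7·256 − 5)/2 = 256·1787/2 = 228736.

228736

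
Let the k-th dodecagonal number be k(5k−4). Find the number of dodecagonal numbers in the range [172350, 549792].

146

The n-th dodecagonal number is n(5n−4).
Smallest index with value ≥ 172350: n = 187 (giving 174097).
Largest index with value ≤ 549792: n = 332 (giving 549792).
Indices 187 through 332: 146 terms.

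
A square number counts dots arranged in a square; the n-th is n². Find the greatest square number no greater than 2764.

Solve n² ≤ 2764 for integer n.
n = 52 gives 2704 ≤ 2764, while n = 53 gives 2809 > 2764; so the answer is 2704.

2704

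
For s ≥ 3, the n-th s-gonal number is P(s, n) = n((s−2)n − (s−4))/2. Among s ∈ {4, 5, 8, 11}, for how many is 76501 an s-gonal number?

s = 4: P(4, 276) = 76176 and P(4, 277) = 76729; 76501 is not s-gonal.
s = 5: P(5, 226) = 76501. ✓
s = 8: P(8, 160) = 76480 and P(8, 161) = 77441; 76501 is not s-gonal.
s = 11: P(11, 130) = 75595 and P(11, 131) = 76766; 76501 is not s-gonal.
Hits: s ∈ {5} → 1.

1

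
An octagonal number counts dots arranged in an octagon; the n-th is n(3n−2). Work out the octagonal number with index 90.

90·(3·90 − 2) = 90·268 = 24120.

24120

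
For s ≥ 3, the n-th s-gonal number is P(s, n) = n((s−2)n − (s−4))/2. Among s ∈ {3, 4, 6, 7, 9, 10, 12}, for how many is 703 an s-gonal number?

s = 3: P(3, 37) = 703. ✓
s = 4: P(4, 26) = 676 and P(4, 27) = 729; 703 is not s-gonal.
s = 6: P(6, 19) = 703. ✓
s = 7: P(7, 17) = 697 and P(7, 18) = 783; 703 is not s-gonal.
s = 9: P(9, 14) = 651 and P(9, 15) = 750; 703 is not s-gonal.
s = 10: P(10, 13) = 637 and P(10, 14) = 742; 703 is not s-gonal.
s = 12: P(12, 12) = 672 and P(12, 13) = 793; 703 is not s-gonal.
Hits: s ∈ {3, 6} → 2.

2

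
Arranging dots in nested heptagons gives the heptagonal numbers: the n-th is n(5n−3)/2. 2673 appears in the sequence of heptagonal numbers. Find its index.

Set n(5n−3)/2 = 2673, giving 5n² − 3n − 5346 = 0.
The discriminant is 9 + 40·2673 = 106929, and √106929 = 327.
So n = (3 + 327) / 10 = 330/10 = 33.

33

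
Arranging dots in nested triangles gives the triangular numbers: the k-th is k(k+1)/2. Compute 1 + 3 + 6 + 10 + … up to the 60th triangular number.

Σ i(i+1)/2 = (Σi² + Σi) / 2 over i = 1..60.
Σi = 1830 and Σi² = 73810.
(1·73810 + 1·1830) / 2 = 75640/2 = 37820.

37820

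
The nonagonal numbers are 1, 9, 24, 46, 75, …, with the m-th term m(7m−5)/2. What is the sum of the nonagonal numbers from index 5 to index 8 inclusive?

544

Σ i(7i−5)/2 = (7Σi² − 5Σi) / 2 over i = 5..8.
Σi = 36 − 10 = 26 and Σi² = 204 − 30 = 174.
(7·174 − 5·26) / 2 = 1088/2 = 544.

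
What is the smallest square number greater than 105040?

105625

Solve n² > 105040 for integer n.
The largest n with value ≤ 105040 is 324 (since 104976 ≤ 105040 < 105625), so the first above is n = 325, value 105625.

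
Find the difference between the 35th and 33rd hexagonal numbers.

35·(2·35 − 1) = 2415 and 33·(2·33 − 1) = 2145.
Difference: 2415 − 2145 = 270.

270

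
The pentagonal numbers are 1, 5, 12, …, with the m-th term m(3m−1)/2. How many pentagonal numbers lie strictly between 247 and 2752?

The n-th pentagonal number is n(3n−1)/2.
Smallest index with value > 247: n = 14 (giving 287).
Largest index with value < 2752: n = 42 (giving 2625).
Indices 14 through 42: 29 terms.

29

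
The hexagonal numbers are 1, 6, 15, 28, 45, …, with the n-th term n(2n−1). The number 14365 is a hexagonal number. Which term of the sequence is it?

85

Set n(2n−1) = 14365, giving 2n² − n − 14365 = 0.
So n = (1 + 339) / 4 = 340/4 = 85.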